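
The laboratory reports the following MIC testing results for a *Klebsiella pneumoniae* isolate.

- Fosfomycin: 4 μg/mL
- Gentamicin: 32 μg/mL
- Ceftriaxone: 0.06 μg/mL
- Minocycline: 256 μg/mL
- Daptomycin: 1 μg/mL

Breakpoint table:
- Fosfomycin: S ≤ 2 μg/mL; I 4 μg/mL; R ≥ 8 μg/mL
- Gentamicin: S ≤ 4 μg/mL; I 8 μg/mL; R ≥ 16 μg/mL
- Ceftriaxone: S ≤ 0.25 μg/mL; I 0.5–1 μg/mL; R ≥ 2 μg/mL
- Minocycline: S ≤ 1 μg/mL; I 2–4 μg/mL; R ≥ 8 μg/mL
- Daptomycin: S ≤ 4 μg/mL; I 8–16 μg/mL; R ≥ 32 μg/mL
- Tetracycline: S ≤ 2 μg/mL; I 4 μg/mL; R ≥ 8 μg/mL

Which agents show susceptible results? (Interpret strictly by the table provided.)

Fosfomycin (4 μg/mL) = 4 μg/mL ⇒ intermediate
Gentamicin 32 μg/mL: ≥ 16 μg/mL → R
Ceftriaxone: 0.06 μg/mL is ≤ 0.25 μg/mL → S
Minocycline (256 μg/mL) ≥ 8 μg/mL — Resistant
Daptomycin (1 μg/mL) ≤ 4 μg/mL ⇒ susceptible

ceftriaxone, daptomycin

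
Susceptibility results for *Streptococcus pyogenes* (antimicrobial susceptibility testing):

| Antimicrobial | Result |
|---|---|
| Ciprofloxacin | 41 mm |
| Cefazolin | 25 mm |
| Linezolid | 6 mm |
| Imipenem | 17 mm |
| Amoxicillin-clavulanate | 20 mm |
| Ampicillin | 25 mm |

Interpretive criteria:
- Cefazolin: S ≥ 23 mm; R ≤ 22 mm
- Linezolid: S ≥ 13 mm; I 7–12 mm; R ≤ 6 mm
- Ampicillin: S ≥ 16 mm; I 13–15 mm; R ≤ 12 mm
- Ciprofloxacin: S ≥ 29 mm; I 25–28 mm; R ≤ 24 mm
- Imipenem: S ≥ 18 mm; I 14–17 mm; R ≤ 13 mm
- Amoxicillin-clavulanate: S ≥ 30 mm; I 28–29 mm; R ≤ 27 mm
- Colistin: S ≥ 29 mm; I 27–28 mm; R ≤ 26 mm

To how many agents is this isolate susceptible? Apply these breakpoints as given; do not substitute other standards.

3

Ciprofloxacin: 41 mm is ≥ 29 mm ⇒ susceptible
Cefazolin 25 mm: ≥ 23 mm → Susceptible
Linezolid 6 mm: ≤ 6 mm → R
Imipenem: 17 mm is in 14–17 mm → I
Amoxicillin-clavulanate (20 mm) ≤ 27 mm → resistant
Ampicillin 25 mm: ≥ 16 mm ⇒ susceptible
Susceptible: 3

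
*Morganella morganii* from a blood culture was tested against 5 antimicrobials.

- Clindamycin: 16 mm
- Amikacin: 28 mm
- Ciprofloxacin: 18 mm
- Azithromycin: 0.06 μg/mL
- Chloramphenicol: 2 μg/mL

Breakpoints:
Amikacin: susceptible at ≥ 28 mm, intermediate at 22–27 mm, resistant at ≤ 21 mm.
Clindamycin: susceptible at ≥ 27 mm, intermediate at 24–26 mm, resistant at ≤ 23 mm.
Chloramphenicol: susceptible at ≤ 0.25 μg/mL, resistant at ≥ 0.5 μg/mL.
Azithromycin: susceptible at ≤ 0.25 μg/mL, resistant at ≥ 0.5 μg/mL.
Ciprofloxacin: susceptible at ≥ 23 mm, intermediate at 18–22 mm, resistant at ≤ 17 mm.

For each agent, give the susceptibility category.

Clindamycin 16 mm: ≤ 23 mm — R
Amikacin 28 mm: ≥ 28 mm → susceptible
Ciprofloxacin: 18 mm is in 18–22 mm — intermediate
Azithromycin: 0.06 μg/mL is ≤ 0.25 μg/mL — Susceptible
Chloramphenicol (2 μg/mL) ≥ 0.5 μg/mL — R

R, S, I, S, R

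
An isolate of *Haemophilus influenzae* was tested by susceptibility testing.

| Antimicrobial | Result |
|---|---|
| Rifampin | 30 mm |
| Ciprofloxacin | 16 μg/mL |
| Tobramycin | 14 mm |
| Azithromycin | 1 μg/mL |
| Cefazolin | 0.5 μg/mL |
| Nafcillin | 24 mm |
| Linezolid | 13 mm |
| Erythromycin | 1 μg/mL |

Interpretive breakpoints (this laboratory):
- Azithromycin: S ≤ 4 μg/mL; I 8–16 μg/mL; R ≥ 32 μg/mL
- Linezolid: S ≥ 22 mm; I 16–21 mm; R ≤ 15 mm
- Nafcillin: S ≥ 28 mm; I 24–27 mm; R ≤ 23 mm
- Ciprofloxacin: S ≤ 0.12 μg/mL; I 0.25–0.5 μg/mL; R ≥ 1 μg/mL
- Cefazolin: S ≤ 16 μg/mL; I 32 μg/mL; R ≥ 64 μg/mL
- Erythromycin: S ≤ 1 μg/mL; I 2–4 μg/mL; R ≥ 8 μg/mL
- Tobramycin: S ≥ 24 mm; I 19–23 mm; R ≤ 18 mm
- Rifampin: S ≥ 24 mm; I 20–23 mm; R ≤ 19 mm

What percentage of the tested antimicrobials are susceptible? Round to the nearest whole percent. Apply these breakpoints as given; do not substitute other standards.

Rifampin: 30 mm is ≥ 24 mm — Susceptible
Ciprofloxacin (16 μg/mL) ≥ 1 μg/mL → R
Tobramycin: 14 mm is ≤ 18 mm — Resistant
Azithromycin (1 μg/mL) ≤ 4 μg/mL — Susceptible
Cefazolin: 0.5 μg/mL is ≤ 16 μg/mL ⇒ Susceptible
Nafcillin 24 mm: in 24–27 mm — intermediate
Linezolid 13 mm: ≤ 15 mm — R
Erythromycin (1 μg/mL) ≤ 1 μg/mL → susceptible
Susceptible: 4/8

50%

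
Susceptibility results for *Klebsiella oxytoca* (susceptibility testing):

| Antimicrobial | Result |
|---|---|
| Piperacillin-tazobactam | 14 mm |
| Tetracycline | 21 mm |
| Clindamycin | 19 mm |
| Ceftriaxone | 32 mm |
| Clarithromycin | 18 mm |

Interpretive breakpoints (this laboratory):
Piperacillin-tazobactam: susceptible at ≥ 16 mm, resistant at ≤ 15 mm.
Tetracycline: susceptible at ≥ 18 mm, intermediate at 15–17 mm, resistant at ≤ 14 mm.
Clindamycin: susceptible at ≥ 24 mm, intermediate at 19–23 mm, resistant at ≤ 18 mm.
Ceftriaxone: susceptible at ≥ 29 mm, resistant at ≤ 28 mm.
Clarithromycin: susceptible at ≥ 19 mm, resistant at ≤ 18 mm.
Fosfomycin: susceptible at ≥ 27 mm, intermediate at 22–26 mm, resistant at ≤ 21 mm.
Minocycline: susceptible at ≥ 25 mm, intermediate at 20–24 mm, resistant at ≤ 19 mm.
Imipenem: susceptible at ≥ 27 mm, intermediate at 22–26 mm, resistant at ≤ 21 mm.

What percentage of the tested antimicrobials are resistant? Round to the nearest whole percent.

40%

Piperacillin-tazobactam (14 mm) ≤ 15 mm → Resistant
Tetracycline (21 mm) ≥ 18 mm ⇒ S
Clindamycin (19 mm) in 19–23 mm → Intermediate
Ceftriaxone (32 mm) ≥ 29 mm → S
Clarithromycin: 18 mm is ≤ 18 mm → resistant
Resistant: 2/5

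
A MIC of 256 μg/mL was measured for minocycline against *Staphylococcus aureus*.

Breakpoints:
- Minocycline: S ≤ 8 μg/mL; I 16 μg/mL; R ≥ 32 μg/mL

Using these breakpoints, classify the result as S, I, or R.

Minocycline 256 μg/mL: ≥ 32 μg/mL ⇒ Resistant

Resistant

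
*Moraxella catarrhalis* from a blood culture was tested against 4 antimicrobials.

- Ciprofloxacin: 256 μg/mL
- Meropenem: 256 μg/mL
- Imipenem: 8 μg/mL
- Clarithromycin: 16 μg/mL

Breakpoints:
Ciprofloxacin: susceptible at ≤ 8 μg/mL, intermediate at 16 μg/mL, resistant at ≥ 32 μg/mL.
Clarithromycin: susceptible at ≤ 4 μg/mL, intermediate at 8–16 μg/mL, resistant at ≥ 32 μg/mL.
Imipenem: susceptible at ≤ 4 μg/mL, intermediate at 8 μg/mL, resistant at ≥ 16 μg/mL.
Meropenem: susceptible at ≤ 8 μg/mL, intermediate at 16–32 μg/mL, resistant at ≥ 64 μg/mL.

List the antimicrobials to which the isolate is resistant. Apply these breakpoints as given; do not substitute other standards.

ciprofloxacin, meropenem

Ciprofloxacin 256 μg/mL: ≥ 32 μg/mL — resistant
Meropenem 256 μg/mL: ≥ 64 μg/mL — resistant
Imipenem (8 μg/mL) = 8 μg/mL — Intermediate
Clarithromycin 16 μg/mL: in 8–16 μg/mL ⇒ intermediate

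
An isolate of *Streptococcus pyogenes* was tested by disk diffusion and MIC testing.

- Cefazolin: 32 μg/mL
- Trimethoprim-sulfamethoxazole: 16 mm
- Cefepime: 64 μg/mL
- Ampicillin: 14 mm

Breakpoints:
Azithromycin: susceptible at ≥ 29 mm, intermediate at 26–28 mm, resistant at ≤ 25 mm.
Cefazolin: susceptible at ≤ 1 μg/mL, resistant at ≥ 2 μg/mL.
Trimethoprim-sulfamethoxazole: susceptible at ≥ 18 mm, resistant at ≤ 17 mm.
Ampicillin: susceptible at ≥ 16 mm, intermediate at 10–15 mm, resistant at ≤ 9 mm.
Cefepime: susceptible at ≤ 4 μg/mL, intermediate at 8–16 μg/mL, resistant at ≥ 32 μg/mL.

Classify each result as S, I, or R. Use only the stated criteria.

R, R, R, I

Cefazolin 32 μg/mL: ≥ 2 μg/mL — resistant
Trimethoprim-sulfamethoxazole (16 mm) ≤ 17 mm → resistant
Cefepime (64 μg/mL) ≥ 32 μg/mL — Resistant
Ampicillin (14 mm) in 10–15 mm — intermediate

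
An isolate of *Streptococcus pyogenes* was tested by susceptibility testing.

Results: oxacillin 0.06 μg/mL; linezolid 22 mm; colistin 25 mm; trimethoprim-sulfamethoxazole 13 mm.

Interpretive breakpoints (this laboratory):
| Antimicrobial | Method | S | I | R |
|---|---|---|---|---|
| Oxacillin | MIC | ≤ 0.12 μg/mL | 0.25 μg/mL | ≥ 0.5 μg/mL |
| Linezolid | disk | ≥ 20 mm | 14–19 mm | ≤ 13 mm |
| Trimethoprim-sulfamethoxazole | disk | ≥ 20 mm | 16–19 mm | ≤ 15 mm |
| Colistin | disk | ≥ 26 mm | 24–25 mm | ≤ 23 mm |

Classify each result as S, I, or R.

Oxacillin (0.06 μg/mL) ≤ 0.12 μg/mL ⇒ S
Linezolid 22 mm: ≥ 20 mm — susceptible
Colistin: 25 mm is in 24–25 mm ⇒ I
Trimethoprim-sulfamethoxazole: 13 mm is ≤ 15 mm — resistant

S, S, I, R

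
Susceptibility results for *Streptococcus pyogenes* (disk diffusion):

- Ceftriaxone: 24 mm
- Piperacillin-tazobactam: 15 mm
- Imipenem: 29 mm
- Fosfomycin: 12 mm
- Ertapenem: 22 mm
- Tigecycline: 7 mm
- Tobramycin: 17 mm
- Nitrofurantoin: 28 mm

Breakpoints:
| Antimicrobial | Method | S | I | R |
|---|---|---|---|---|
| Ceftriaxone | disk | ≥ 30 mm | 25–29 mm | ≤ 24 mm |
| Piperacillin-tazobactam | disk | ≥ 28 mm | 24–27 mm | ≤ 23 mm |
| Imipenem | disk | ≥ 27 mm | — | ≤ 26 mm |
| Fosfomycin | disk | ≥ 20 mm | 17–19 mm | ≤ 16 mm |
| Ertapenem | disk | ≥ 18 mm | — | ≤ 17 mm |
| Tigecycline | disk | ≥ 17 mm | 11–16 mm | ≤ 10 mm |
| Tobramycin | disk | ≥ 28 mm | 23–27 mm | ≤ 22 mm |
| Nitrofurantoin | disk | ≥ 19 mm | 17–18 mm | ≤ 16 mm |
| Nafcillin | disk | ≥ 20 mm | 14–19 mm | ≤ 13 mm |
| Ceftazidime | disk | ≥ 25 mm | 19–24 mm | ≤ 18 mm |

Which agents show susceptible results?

Ceftriaxone: 24 mm is ≤ 24 mm — resistant
Piperacillin-tazobactam: 15 mm is ≤ 23 mm — Resistant
Imipenem: 29 mm is ≥ 27 mm ⇒ S
Fosfomycin (12 mm) ≤ 16 mm → R
Ertapenem (22 mm) ≥ 18 mm — susceptible
Tigecycline (7 mm) ≤ 10 mm — R
Tobramycin (17 mm) ≤ 22 mm — Resistant
Nitrofurantoin 28 mm: ≥ 19 mm ⇒ S

imipenem, ertapenem, nitrofurantoin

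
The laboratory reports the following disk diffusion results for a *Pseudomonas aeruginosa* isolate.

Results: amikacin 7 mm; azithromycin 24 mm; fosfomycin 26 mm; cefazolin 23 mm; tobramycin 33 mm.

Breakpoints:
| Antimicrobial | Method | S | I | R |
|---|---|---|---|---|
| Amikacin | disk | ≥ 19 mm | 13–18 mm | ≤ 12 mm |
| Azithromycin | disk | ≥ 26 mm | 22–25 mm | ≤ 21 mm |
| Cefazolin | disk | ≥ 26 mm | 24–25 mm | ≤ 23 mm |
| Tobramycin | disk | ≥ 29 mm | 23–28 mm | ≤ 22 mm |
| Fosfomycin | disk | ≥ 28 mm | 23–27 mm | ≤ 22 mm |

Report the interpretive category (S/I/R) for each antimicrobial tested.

R, I, I, R, S

Amikacin 7 mm: ≤ 12 mm — resistant
Azithromycin 24 mm: in 22–25 mm → Intermediate
Fosfomycin: 26 mm is in 23–27 mm ⇒ intermediate
Cefazolin 23 mm: ≤ 23 mm ⇒ R
Tobramycin: 33 mm is ≥ 29 mm ⇒ S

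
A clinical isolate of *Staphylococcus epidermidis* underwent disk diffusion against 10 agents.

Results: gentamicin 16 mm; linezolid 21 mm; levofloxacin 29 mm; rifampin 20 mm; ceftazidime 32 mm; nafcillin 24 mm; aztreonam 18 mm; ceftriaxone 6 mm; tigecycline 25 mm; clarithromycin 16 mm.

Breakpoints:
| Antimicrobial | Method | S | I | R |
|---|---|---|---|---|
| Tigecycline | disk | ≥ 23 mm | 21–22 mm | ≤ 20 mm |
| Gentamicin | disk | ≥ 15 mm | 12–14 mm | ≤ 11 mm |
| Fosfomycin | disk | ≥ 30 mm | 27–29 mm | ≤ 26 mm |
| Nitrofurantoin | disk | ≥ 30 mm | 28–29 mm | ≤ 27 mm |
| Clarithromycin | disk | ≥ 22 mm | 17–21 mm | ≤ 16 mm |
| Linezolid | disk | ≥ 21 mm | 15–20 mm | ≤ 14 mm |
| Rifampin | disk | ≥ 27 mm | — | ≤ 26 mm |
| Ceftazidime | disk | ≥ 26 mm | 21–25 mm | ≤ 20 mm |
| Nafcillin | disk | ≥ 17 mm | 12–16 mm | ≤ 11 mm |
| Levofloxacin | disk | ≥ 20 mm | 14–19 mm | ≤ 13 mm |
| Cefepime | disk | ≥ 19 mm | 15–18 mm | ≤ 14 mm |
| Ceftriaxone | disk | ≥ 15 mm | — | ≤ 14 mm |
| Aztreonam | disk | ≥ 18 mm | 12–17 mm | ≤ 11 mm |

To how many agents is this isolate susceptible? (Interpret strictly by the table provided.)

Gentamicin: 16 mm is ≥ 15 mm ⇒ Susceptible
Linezolid 21 mm: ≥ 21 mm → susceptible
Levofloxacin: 29 mm is ≥ 20 mm ⇒ Susceptible
Rifampin (20 mm) ≤ 26 mm ⇒ R
Ceftazidime: 32 mm is ≥ 26 mm ⇒ Susceptible
Nafcillin 24 mm: ≥ 17 mm — susceptible
Aztreonam (18 mm) ≥ 18 mm → S
Ceftriaxone: 6 mm is ≤ 14 mm — Resistant
Tigecycline 25 mm: ≥ 23 mm ⇒ Susceptible
Clarithromycin: 16 mm is ≤ 16 mm → Resistant
Susceptible: 7

7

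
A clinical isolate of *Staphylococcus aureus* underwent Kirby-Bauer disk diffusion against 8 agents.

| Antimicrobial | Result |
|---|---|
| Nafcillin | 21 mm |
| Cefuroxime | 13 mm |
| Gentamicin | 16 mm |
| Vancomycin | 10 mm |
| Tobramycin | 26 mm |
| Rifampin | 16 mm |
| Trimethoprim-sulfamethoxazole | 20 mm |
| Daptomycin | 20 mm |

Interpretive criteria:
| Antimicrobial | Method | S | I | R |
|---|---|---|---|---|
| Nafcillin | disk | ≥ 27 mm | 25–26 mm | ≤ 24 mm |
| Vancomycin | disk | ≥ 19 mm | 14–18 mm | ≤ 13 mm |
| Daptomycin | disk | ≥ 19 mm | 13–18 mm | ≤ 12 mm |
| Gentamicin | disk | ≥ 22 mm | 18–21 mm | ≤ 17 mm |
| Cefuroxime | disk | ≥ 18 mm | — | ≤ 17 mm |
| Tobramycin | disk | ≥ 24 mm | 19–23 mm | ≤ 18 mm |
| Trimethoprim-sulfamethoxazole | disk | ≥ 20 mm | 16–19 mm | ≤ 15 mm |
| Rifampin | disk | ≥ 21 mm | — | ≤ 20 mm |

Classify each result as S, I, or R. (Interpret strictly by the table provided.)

R, R, R, R, S, R, S, S

Nafcillin 21 mm: ≤ 24 mm → Resistant
Cefuroxime (13 mm) ≤ 17 mm ⇒ resistant
Gentamicin 16 mm: ≤ 17 mm ⇒ R
Vancomycin (10 mm) ≤ 13 mm → R
Tobramycin (26 mm) ≥ 24 mm — S
Rifampin: 16 mm is ≤ 20 mm ⇒ resistant
Trimethoprim-sulfamethoxazole: 20 mm is ≥ 20 mm — S
Daptomycin: 20 mm is ≥ 19 mm — susceptible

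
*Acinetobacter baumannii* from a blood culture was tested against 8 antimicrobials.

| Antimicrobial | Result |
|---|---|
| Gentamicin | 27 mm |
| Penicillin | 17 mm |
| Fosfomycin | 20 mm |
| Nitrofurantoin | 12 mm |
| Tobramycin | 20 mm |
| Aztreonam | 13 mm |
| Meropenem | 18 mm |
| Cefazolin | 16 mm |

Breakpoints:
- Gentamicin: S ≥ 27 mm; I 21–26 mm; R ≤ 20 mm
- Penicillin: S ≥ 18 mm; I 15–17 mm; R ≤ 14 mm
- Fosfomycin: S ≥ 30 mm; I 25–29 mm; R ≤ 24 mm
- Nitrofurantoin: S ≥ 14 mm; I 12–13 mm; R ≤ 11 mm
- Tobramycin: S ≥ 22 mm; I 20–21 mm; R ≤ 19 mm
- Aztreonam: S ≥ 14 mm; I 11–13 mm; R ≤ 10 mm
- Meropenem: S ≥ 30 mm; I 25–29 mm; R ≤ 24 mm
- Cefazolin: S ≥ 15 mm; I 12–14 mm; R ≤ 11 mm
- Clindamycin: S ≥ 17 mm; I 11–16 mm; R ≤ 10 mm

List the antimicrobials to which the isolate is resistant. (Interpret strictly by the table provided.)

Gentamicin: 27 mm is ≥ 27 mm ⇒ susceptible
Penicillin: 17 mm is in 15–17 mm ⇒ Intermediate
Fosfomycin (20 mm) ≤ 24 mm ⇒ resistant
Nitrofurantoin: 12 mm is in 12–13 mm → I
Tobramycin: 20 mm is in 20–21 mm → Intermediate
Aztreonam 13 mm: in 11–13 mm — I
Meropenem 18 mm: ≤ 24 mm ⇒ R
Cefazolin (16 mm) ≥ 15 mm ⇒ S

fosfomycin, meropenem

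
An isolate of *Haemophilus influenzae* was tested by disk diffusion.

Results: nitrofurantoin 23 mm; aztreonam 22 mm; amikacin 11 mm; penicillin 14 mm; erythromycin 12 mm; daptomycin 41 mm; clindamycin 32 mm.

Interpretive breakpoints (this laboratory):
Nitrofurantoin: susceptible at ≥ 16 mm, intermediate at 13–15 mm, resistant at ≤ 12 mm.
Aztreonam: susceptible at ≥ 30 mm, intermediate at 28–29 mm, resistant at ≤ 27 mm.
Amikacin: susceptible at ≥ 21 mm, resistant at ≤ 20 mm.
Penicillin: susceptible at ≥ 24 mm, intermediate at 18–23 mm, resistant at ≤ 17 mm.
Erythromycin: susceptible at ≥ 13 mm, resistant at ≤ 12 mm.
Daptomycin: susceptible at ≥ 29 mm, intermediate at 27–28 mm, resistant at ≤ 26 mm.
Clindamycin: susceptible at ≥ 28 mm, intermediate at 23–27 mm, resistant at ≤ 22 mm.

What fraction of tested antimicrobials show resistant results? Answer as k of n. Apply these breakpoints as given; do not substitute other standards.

Nitrofurantoin: 23 mm is ≥ 16 mm → susceptible
Aztreonam (22 mm) ≤ 27 mm ⇒ resistant
Amikacin: 11 mm is ≤ 20 mm — Resistant
Penicillin: 14 mm is ≤ 17 mm ⇒ Resistant
Erythromycin 12 mm: ≤ 12 mm — Resistant
Daptomycin: 41 mm is ≥ 29 mm → susceptible
Clindamycin: 32 mm is ≥ 28 mm ⇒ S
Resistant: 4/7

4 of 7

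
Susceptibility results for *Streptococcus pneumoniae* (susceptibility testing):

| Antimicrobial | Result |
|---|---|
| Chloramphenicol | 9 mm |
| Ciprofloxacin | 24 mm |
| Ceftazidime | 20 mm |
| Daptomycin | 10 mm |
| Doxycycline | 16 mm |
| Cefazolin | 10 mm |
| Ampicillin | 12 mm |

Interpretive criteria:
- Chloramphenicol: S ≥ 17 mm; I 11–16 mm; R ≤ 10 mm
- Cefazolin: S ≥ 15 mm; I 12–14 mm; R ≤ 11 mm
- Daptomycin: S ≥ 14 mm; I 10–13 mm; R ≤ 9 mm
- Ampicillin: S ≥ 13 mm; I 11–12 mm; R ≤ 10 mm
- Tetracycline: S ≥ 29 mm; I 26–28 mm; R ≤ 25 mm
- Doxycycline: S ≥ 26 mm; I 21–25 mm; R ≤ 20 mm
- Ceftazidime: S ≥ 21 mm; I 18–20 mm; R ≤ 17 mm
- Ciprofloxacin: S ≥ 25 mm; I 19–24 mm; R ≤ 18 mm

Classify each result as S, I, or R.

R, I, I, I, R, R, I

Chloramphenicol: 9 mm is ≤ 10 mm ⇒ R
Ciprofloxacin 24 mm: in 19–24 mm ⇒ Intermediate
Ceftazidime: 20 mm is in 18–20 mm — Intermediate
Daptomycin: 10 mm is in 10–13 mm ⇒ intermediate
Doxycycline (16 mm) ≤ 20 mm → Resistant
Cefazolin (10 mm) ≤ 11 mm → resistant
Ampicillin (12 mm) in 11–12 mm — I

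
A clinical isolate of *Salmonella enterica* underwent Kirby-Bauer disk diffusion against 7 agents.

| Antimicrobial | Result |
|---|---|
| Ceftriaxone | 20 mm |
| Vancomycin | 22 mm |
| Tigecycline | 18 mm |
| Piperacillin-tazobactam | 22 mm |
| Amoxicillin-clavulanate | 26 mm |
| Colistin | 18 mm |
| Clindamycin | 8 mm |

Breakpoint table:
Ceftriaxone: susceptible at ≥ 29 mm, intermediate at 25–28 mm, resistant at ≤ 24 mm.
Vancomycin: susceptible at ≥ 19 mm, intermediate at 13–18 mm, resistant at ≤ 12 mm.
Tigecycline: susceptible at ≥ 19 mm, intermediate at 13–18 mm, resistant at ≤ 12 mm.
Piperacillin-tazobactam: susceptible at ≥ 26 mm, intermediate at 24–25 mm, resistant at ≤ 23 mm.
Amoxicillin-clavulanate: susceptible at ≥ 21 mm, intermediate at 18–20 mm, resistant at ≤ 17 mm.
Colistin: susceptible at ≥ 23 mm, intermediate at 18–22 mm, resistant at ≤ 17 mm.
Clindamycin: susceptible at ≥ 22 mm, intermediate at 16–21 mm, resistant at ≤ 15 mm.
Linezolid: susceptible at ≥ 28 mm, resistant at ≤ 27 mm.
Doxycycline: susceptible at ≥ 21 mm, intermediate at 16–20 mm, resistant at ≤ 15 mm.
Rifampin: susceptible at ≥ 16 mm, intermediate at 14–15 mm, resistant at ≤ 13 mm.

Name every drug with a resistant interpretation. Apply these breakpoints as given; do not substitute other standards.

Ceftriaxone 20 mm: ≤ 24 mm ⇒ resistant
Vancomycin 22 mm: ≥ 19 mm → susceptible
Tigecycline: 18 mm is in 13–18 mm ⇒ intermediate
Piperacillin-tazobactam: 22 mm is ≤ 23 mm → resistant
Amoxicillin-clavulanate (26 mm) ≥ 21 mm — S
Colistin (18 mm) in 18–22 mm ⇒ intermediate
Clindamycin: 8 mm is ≤ 15 mm ⇒ resistant

ceftriaxone, piperacillin-tazobactam, clindamycin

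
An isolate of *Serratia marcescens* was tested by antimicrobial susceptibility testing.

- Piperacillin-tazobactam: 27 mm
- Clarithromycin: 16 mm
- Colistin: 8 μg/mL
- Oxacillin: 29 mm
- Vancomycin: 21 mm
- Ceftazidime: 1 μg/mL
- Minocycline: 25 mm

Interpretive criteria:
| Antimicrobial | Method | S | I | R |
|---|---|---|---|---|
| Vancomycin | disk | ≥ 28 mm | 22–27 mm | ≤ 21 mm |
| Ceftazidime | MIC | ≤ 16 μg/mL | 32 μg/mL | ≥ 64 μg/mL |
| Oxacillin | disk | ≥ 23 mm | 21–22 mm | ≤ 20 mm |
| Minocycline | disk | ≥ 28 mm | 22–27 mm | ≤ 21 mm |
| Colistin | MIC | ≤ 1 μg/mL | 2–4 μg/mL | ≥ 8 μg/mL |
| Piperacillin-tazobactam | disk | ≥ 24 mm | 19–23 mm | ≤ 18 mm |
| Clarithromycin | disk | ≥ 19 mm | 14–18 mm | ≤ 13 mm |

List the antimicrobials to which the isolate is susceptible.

piperacillin-tazobactam, oxacillin, ceftazidime

Piperacillin-tazobactam: 27 mm is ≥ 24 mm ⇒ S
Clarithromycin (16 mm) in 14–18 mm ⇒ intermediate
Colistin (8 μg/mL) ≥ 8 μg/mL → Resistant
Oxacillin (29 mm) ≥ 23 mm — S
Vancomycin 21 mm: ≤ 21 mm — Resistant
Ceftazidime 1 μg/mL: ≤ 16 μg/mL ⇒ Susceptible
Minocycline 25 mm: in 22–27 mm ⇒ intermediate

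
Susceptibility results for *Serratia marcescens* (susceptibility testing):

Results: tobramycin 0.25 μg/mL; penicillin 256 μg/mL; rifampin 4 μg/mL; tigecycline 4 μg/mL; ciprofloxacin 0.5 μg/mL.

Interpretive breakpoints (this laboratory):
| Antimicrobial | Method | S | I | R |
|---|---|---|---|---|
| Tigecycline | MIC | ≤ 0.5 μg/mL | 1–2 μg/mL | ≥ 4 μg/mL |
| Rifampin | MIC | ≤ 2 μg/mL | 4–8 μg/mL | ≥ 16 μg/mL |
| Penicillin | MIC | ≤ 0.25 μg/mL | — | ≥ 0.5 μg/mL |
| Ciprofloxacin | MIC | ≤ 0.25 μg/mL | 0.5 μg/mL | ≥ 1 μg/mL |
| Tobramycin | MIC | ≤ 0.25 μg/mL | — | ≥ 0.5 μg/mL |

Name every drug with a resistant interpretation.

Tobramycin: 0.25 μg/mL is ≤ 0.25 μg/mL ⇒ S
Penicillin 256 μg/mL: ≥ 0.5 μg/mL ⇒ Resistant
Rifampin 4 μg/mL: in 4–8 μg/mL ⇒ I
Tigecycline (4 μg/mL) ≥ 4 μg/mL → resistant
Ciprofloxacin: 0.5 μg/mL is = 0.5 μg/mL — intermediate

penicillin, tigecycline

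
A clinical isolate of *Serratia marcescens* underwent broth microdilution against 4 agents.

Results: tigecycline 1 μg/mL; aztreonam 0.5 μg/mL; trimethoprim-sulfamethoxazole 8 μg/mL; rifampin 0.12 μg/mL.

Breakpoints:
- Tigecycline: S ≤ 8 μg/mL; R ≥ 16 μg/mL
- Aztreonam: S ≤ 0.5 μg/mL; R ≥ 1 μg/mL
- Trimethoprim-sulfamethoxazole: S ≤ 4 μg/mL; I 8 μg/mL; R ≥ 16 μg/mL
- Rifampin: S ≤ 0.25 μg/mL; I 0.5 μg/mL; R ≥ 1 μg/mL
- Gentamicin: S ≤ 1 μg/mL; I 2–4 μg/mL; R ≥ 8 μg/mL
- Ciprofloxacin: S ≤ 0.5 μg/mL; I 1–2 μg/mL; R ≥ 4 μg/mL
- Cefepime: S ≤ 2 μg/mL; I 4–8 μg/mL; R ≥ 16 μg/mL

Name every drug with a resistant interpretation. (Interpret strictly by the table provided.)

Tigecycline: 1 μg/mL is ≤ 8 μg/mL ⇒ susceptible
Aztreonam: 0.5 μg/mL is ≤ 0.5 μg/mL → susceptible
Trimethoprim-sulfamethoxazole: 8 μg/mL is = 8 μg/mL — intermediate
Rifampin (0.12 μg/mL) ≤ 0.25 μg/mL — susceptible

none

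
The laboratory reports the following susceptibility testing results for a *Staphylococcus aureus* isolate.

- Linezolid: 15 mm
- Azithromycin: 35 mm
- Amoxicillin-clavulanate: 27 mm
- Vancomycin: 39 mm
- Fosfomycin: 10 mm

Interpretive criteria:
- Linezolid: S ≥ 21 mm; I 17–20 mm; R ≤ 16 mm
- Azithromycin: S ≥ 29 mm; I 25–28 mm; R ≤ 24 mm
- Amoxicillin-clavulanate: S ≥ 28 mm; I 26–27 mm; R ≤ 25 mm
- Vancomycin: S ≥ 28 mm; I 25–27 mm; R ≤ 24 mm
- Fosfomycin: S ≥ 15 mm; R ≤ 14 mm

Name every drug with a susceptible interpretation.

azithromycin, vancomycin

Linezolid: 15 mm is ≤ 16 mm ⇒ Resistant
Azithromycin 35 mm: ≥ 29 mm ⇒ susceptible
Amoxicillin-clavulanate: 27 mm is in 26–27 mm ⇒ I
Vancomycin 39 mm: ≥ 28 mm ⇒ S
Fosfomycin 10 mm: ≤ 14 mm → R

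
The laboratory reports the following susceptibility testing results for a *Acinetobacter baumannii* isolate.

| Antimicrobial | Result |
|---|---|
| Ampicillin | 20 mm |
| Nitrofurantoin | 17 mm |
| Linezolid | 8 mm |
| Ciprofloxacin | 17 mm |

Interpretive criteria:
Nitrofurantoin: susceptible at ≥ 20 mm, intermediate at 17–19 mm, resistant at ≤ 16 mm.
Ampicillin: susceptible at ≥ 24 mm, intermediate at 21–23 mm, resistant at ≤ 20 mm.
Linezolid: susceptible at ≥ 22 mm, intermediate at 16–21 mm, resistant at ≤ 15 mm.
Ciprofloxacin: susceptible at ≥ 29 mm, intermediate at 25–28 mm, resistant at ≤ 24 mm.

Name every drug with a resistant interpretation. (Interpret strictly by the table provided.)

ampicillin, linezolid, ciprofloxacin

Ampicillin: 20 mm is ≤ 20 mm → R
Nitrofurantoin (17 mm) in 17–19 mm ⇒ Intermediate
Linezolid: 8 mm is ≤ 15 mm — resistant
Ciprofloxacin (17 mm) ≤ 24 mm → resistant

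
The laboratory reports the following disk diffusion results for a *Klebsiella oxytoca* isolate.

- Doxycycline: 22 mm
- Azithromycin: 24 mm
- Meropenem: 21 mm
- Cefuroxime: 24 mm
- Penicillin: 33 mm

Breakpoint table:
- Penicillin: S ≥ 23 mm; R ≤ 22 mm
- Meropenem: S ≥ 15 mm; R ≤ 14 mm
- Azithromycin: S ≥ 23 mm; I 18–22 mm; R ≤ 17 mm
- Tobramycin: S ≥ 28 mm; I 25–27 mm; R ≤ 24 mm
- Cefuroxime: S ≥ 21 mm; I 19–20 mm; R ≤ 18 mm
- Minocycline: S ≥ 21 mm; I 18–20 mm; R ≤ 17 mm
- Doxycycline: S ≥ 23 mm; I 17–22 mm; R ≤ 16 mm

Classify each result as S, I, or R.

I, S, S, S, S

Doxycycline: 22 mm is in 17–22 mm ⇒ intermediate
Azithromycin 24 mm: ≥ 23 mm ⇒ Susceptible
Meropenem 21 mm: ≥ 15 mm ⇒ S
Cefuroxime: 24 mm is ≥ 21 mm — Susceptible
Penicillin 33 mm: ≥ 23 mm → susceptible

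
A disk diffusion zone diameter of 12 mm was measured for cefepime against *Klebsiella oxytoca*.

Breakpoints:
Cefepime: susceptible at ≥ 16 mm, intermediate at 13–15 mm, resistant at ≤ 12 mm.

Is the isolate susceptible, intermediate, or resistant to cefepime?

Cefepime: 12 mm is ≤ 12 mm — Resistant

R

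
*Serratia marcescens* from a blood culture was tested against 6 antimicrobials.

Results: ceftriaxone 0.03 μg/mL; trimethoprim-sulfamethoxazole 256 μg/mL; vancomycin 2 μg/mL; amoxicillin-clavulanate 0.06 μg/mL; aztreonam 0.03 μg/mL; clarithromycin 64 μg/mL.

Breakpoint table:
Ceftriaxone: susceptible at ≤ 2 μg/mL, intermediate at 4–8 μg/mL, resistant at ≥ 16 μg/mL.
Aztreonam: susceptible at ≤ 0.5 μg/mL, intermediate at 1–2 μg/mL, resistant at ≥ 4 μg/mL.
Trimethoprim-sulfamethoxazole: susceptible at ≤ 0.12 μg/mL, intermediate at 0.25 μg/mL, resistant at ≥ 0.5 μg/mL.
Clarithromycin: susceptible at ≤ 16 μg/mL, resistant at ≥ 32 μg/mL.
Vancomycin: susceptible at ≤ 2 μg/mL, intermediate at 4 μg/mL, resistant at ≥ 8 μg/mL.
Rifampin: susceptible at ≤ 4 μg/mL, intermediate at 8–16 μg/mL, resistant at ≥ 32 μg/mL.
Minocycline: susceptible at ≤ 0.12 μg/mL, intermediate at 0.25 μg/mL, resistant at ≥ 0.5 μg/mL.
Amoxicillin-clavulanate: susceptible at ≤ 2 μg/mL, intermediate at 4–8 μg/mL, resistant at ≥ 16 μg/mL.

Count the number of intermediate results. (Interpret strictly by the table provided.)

0

Ceftriaxone: 0.03 μg/mL is ≤ 2 μg/mL — S
Trimethoprim-sulfamethoxazole 256 μg/mL: ≥ 0.5 μg/mL → resistant
Vancomycin 2 μg/mL: ≤ 2 μg/mL ⇒ susceptible
Amoxicillin-clavulanate 0.06 μg/mL: ≤ 2 μg/mL ⇒ susceptible
Aztreonam 0.03 μg/mL: ≤ 0.5 μg/mL → susceptible
Clarithromycin 64 μg/mL: ≥ 32 μg/mL — Resistant
Intermediate: 0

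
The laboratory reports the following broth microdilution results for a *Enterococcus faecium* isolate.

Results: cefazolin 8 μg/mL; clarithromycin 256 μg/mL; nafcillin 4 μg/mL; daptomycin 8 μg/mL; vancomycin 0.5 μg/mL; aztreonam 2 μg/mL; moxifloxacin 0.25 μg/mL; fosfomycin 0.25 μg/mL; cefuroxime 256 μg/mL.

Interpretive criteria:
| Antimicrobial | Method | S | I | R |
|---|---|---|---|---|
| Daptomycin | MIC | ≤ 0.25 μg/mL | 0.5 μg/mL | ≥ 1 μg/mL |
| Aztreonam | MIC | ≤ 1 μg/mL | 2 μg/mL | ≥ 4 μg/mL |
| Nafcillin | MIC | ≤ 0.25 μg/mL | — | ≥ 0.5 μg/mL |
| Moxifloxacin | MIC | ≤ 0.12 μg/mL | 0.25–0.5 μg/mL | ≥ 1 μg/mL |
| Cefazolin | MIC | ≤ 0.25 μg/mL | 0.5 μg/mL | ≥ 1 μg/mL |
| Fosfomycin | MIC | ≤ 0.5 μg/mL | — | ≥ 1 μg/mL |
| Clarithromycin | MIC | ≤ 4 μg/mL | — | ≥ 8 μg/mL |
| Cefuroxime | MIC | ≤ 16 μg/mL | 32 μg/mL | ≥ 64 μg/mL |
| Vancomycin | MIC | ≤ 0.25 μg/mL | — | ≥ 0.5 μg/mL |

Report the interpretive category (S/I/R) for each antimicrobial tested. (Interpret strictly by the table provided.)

Cefazolin 8 μg/mL: ≥ 1 μg/mL ⇒ R
Clarithromycin (256 μg/mL) ≥ 8 μg/mL → R
Nafcillin 4 μg/mL: ≥ 0.5 μg/mL ⇒ R
Daptomycin: 8 μg/mL is ≥ 1 μg/mL ⇒ R
Vancomycin (0.5 μg/mL) ≥ 0.5 μg/mL ⇒ R
Aztreonam (2 μg/mL) = 2 μg/mL — Intermediate
Moxifloxacin (0.25 μg/mL) in 0.25–0.5 μg/mL → Intermediate
Fosfomycin (0.25 μg/mL) ≤ 0.5 μg/mL ⇒ Susceptible
Cefuroxime 256 μg/mL: ≥ 64 μg/mL ⇒ Resistant

R, R, R, R, R, I, I, S, R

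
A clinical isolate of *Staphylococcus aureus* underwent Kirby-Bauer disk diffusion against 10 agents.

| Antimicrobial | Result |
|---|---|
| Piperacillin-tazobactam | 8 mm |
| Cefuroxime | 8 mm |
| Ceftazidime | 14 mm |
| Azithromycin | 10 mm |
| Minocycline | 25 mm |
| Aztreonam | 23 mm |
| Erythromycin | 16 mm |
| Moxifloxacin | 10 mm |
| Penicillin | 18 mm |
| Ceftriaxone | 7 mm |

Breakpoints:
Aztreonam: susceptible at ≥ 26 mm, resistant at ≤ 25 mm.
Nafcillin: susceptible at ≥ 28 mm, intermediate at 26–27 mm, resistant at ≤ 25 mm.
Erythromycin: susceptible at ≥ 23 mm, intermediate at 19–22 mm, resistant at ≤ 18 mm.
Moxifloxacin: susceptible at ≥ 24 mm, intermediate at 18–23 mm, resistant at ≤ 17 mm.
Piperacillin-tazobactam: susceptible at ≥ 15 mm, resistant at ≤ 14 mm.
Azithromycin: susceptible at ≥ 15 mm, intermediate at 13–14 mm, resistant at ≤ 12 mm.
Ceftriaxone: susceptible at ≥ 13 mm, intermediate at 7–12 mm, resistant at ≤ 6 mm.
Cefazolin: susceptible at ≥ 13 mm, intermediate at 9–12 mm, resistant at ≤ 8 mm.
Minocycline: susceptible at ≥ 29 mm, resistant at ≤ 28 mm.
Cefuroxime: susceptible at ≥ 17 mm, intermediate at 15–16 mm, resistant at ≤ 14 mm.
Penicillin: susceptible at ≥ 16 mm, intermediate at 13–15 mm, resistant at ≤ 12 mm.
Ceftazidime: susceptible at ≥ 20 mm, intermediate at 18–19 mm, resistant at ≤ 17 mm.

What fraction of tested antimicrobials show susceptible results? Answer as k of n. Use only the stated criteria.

Piperacillin-tazobactam 8 mm: ≤ 14 mm ⇒ Resistant
Cefuroxime (8 mm) ≤ 14 mm → Resistant
Ceftazidime 14 mm: ≤ 17 mm — Resistant
Azithromycin 10 mm: ≤ 12 mm → resistant
Minocycline (25 mm) ≤ 28 mm ⇒ Resistant
Aztreonam: 23 mm is ≤ 25 mm → Resistant
Erythromycin (16 mm) ≤ 18 mm ⇒ R
Moxifloxacin 10 mm: ≤ 17 mm ⇒ resistant
Penicillin 18 mm: ≥ 16 mm → susceptible
Ceftriaxone (7 mm) in 7–12 mm — I
Susceptible: 1/10

1 of 10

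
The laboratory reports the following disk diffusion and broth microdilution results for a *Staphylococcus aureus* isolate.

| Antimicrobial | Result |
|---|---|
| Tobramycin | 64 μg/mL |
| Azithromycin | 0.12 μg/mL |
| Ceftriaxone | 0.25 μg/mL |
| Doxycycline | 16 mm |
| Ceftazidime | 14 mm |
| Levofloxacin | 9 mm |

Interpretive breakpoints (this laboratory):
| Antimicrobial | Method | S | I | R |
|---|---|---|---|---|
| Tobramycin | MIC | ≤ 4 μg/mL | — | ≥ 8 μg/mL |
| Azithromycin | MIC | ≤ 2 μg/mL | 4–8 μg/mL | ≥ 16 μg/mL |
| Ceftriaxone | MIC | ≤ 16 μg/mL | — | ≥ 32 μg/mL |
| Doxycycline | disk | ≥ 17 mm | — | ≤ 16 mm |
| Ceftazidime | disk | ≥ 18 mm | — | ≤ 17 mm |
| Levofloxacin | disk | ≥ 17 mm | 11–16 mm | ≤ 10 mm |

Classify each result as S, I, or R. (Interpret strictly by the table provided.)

Tobramycin: 64 μg/mL is ≥ 8 μg/mL — resistant
Azithromycin (0.12 μg/mL) ≤ 2 μg/mL → S
Ceftriaxone (0.25 μg/mL) ≤ 16 μg/mL — Susceptible
Doxycycline (16 mm) ≤ 16 mm → R
Ceftazidime 14 mm: ≤ 17 mm → resistant
Levofloxacin: 9 mm is ≤ 10 mm ⇒ R

R, S, S, R, R, R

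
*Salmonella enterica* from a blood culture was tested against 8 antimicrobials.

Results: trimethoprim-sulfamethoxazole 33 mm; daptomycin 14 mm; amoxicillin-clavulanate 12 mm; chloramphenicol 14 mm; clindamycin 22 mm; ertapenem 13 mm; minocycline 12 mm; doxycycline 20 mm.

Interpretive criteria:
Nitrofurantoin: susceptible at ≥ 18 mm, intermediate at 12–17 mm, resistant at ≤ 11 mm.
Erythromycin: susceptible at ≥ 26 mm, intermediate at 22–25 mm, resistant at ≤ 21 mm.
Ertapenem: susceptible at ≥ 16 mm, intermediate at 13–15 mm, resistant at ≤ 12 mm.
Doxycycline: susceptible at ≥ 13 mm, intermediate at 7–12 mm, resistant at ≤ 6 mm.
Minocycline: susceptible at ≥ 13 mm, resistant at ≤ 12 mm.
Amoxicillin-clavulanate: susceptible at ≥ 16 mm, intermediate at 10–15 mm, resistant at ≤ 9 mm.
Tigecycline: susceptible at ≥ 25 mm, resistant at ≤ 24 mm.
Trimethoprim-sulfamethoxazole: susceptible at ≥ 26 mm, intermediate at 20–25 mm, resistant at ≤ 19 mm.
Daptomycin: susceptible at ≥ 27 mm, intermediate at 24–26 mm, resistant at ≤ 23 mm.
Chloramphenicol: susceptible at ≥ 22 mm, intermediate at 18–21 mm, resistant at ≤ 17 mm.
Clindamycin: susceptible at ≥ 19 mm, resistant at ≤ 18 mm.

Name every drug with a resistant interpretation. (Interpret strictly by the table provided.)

Trimethoprim-sulfamethoxazole 33 mm: ≥ 26 mm — susceptible
Daptomycin (14 mm) ≤ 23 mm — R
Amoxicillin-clavulanate 12 mm: in 10–15 mm ⇒ intermediate
Chloramphenicol: 14 mm is ≤ 17 mm — Resistant
Clindamycin: 22 mm is ≥ 19 mm — Susceptible
Ertapenem (13 mm) in 13–15 mm ⇒ intermediate
Minocycline 12 mm: ≤ 12 mm → resistant
Doxycycline: 20 mm is ≥ 13 mm → susceptible

daptomycin, chloramphenicol, minocycline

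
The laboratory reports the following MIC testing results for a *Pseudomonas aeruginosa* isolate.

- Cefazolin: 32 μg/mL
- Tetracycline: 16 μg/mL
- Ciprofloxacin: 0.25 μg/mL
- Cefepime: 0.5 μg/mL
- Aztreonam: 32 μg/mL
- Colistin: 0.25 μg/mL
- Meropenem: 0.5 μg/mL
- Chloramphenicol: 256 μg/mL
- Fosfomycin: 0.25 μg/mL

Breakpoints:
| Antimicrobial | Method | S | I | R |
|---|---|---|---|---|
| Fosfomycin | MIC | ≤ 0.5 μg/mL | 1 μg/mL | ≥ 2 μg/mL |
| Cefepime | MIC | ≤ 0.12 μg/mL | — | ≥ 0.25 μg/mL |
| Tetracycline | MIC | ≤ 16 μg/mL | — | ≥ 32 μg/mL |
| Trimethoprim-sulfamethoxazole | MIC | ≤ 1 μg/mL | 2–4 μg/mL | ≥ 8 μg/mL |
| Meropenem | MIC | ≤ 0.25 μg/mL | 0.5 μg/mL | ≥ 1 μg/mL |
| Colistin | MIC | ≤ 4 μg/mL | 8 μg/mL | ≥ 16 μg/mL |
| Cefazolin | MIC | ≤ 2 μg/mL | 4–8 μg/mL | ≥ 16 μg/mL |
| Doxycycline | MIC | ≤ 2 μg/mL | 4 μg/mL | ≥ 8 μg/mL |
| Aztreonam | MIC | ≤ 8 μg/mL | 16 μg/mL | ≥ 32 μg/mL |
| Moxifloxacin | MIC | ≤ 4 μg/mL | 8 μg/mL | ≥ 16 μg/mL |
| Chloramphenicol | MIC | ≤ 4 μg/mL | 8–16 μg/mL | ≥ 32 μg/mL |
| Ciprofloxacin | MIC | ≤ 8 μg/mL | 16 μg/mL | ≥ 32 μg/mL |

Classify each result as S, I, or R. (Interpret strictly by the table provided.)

R, S, S, R, R, S, I, R, S

Cefazolin (32 μg/mL) ≥ 16 μg/mL — resistant
Tetracycline: 16 μg/mL is ≤ 16 μg/mL → susceptible
Ciprofloxacin: 0.25 μg/mL is ≤ 8 μg/mL ⇒ S
Cefepime 0.5 μg/mL: ≥ 0.25 μg/mL → resistant
Aztreonam: 32 μg/mL is ≥ 32 μg/mL ⇒ R
Colistin (0.25 μg/mL) ≤ 4 μg/mL — S
Meropenem 0.5 μg/mL: = 0.5 μg/mL → I
Chloramphenicol: 256 μg/mL is ≥ 32 μg/mL → Resistant
Fosfomycin: 0.25 μg/mL is ≤ 0.5 μg/mL ⇒ S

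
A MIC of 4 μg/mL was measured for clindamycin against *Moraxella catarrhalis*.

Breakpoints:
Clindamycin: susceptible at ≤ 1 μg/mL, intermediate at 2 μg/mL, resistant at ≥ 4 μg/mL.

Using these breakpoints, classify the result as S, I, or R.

R

Clindamycin (4 μg/mL) ≥ 4 μg/mL — Resistant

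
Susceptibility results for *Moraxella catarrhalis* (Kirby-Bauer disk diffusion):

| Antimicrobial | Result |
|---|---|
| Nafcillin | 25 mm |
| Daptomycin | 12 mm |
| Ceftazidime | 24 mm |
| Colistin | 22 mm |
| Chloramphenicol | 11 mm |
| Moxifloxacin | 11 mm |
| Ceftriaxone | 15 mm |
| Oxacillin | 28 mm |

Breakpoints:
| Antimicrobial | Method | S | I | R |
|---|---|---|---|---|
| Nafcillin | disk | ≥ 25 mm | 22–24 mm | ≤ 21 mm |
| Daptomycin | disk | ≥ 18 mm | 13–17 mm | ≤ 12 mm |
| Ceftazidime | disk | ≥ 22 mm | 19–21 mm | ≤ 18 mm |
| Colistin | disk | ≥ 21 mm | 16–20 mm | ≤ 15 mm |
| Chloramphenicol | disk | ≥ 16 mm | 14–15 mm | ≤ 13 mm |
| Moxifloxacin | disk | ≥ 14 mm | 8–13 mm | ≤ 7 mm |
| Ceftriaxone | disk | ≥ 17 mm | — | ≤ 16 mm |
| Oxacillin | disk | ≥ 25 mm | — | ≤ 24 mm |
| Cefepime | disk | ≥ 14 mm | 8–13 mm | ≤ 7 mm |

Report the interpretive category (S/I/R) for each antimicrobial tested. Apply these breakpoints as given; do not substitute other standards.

S, R, S, S, R, I, R, S

Nafcillin 25 mm: ≥ 25 mm ⇒ susceptible
Daptomycin 12 mm: ≤ 12 mm ⇒ R
Ceftazidime (24 mm) ≥ 22 mm → S
Colistin: 22 mm is ≥ 21 mm ⇒ Susceptible
Chloramphenicol 11 mm: ≤ 13 mm ⇒ R
Moxifloxacin: 11 mm is in 8–13 mm — Intermediate
Ceftriaxone (15 mm) ≤ 16 mm → R
Oxacillin: 28 mm is ≥ 25 mm → S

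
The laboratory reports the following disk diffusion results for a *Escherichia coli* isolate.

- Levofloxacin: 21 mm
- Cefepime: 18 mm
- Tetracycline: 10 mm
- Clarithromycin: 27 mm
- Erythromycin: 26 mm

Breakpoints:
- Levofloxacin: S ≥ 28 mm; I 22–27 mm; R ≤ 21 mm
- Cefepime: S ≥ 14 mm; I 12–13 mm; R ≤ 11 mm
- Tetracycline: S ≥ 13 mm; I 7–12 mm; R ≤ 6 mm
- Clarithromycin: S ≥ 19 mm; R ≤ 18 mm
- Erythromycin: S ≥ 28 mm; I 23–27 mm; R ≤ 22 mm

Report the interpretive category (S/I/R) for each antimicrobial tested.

Levofloxacin: 21 mm is ≤ 21 mm → resistant
Cefepime 18 mm: ≥ 14 mm ⇒ S
Tetracycline 10 mm: in 7–12 mm → intermediate
Clarithromycin (27 mm) ≥ 19 mm — Susceptible
Erythromycin (26 mm) in 23–27 mm → I

R, S, I, S, I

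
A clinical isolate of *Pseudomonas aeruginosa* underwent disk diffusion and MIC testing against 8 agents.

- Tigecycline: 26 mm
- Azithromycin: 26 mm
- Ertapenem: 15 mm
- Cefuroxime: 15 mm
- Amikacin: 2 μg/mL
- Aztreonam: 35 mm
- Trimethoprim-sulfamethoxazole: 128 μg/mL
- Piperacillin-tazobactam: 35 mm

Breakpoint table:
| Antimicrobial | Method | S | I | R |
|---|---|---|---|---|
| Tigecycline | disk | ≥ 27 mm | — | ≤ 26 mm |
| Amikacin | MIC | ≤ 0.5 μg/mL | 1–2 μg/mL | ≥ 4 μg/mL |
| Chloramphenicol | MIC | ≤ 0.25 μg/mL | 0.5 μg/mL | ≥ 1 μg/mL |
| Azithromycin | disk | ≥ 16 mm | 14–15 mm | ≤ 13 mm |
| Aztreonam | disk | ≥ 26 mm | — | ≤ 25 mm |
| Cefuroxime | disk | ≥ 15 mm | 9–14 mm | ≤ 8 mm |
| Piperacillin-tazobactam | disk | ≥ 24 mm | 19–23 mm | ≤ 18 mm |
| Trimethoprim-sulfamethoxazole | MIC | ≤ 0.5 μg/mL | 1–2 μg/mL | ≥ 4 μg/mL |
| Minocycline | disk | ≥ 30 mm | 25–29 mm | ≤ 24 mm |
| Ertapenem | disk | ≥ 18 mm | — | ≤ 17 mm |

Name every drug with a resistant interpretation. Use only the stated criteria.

Tigecycline: 26 mm is ≤ 26 mm ⇒ Resistant
Azithromycin: 26 mm is ≥ 16 mm → S
Ertapenem: 15 mm is ≤ 17 mm → resistant
Cefuroxime (15 mm) ≥ 15 mm → S
Amikacin (2 μg/mL) in 1–2 μg/mL → Intermediate
Aztreonam (35 mm) ≥ 26 mm → susceptible
Trimethoprim-sulfamethoxazole (128 μg/mL) ≥ 4 μg/mL ⇒ resistant
Piperacillin-tazobactam 35 mm: ≥ 24 mm → susceptible

tigecycline, ertapenem, trimethoprim-sulfamethoxazole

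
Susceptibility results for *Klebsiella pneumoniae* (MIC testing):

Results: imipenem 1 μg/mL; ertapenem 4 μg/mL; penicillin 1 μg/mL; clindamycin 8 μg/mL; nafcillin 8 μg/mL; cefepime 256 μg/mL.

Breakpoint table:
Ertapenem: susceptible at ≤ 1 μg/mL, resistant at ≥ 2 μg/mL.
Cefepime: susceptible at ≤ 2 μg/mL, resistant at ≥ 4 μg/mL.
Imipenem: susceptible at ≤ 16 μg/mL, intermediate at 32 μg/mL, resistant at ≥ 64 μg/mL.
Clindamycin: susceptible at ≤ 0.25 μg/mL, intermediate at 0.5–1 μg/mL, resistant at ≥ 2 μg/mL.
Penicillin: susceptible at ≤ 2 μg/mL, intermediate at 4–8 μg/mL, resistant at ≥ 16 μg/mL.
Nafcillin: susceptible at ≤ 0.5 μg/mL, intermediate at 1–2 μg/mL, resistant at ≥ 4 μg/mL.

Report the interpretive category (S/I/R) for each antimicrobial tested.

S, R, S, R, R, R

Imipenem: 1 μg/mL is ≤ 16 μg/mL → susceptible
Ertapenem (4 μg/mL) ≥ 2 μg/mL → R
Penicillin: 1 μg/mL is ≤ 2 μg/mL — S
Clindamycin (8 μg/mL) ≥ 2 μg/mL → Resistant
Nafcillin (8 μg/mL) ≥ 4 μg/mL — Resistant
Cefepime: 256 μg/mL is ≥ 4 μg/mL → Resistant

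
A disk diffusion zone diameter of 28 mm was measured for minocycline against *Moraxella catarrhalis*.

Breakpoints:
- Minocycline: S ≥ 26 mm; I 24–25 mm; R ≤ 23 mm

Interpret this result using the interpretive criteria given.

Minocycline: 28 mm is ≥ 26 mm → susceptible

Susceptible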